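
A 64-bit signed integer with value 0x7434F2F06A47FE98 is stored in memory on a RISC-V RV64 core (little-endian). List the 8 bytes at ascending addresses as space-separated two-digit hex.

Split into bytes (most-significant first): 74 34 F2 F0 6A 47 FE 98.
Little-endian stores the least-significant byte at the lowest address.
So at ascending addresses the bytes are 98 FE 47 6A F0 F2 34 74.

98 FE 47 6A F0 F2 34 74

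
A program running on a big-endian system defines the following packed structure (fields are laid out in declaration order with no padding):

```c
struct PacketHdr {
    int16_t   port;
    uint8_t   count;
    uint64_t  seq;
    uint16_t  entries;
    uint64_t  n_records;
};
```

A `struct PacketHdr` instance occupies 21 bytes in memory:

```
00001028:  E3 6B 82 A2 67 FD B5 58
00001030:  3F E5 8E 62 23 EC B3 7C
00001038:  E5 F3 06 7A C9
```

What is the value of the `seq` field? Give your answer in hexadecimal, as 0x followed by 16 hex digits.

`seq` follows `port` (2 B), `count` (1 B), so it starts at offset 2 + 1 = 3 and occupies 8 bytes.
Bytes at offsets 3..10: A2 67 FD B5 58 3F E5 8E.
In big-endian order the high byte comes first in memory.
The bytes are already most-significant first: 0xA267FDB5583FE58E.

0xA267FDB5583FE58E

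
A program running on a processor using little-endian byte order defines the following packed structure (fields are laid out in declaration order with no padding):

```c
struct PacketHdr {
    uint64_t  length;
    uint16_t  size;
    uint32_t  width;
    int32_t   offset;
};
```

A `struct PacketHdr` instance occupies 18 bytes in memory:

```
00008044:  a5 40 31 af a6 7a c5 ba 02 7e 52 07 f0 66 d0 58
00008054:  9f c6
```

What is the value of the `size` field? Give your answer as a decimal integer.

32258

`size` follows `length` (8 bytes), so it starts at byte offset 8 and occupies 2 bytes.
Bytes at offsets 8..9: 02 7E.
In little-endian order the low byte comes first in memory.
Reassemble most-significant byte first: 7E 02 → 0x7E02.
0x7E02 = 32258.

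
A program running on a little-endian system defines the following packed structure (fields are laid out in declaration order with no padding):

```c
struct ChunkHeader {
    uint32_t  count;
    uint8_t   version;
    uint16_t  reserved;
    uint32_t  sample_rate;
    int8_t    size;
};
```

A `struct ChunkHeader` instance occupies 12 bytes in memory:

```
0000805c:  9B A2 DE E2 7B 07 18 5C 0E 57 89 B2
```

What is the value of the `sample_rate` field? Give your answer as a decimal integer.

2304183900

`sample_rate` follows `count` (4 B), `version` (1 B), `reserved` (2 B), so it starts at offset 4 + 1 + 2 = 7 and occupies 4 bytes.
Bytes at offsets 7..10: 5C 0E 57 89.
Little-endian: lowest address holds the least-significant byte.
Reassemble most-significant byte first: 89 57 0E 5C → 0x89570E5C.
0x89570E5C = 2304183900.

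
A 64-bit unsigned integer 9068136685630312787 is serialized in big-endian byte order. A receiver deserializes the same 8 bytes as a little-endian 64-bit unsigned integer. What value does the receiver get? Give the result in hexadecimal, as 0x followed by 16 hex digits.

0x53D1AE41457ED87D

9068136685630312787 in 64-bit hexadecimal is 0x7DD87E4541AED153.
Stored big-endian, the bytes at ascending addresses are 7D D8 7E 45 41 AE D1 53.
Read back as little-endian, the first byte is least significant, giving 0x53D1AE41457ED87D.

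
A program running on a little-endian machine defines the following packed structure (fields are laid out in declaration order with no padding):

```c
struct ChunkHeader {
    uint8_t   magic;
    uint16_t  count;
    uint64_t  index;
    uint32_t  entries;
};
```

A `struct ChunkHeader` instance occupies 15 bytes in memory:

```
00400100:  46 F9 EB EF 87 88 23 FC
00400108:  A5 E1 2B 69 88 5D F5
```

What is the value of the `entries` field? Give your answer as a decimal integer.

`entries` follows `magic` (1 B), `count` (2 B), `index` (8 B), so it starts at offset 1 + 2 + 8 = 11 and occupies 4 bytes.
Bytes at offsets 11..14: 69 88 5D F5.
Little-endian stores the least-significant byte at the lowest address.
Reassemble most-significant byte first: F5 5D 88 69 → 0xF55D8869.
0xF55D8869 = 4116547689.

4116547689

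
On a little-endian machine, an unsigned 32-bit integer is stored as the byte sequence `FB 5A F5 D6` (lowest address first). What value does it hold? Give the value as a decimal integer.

3606403835

In little-endian order the low byte comes first in memory.
Reassemble most-significant byte first: D6 F5 5A FB → 0xD6F55AFB.
0xD6F55AFB = 3606403835.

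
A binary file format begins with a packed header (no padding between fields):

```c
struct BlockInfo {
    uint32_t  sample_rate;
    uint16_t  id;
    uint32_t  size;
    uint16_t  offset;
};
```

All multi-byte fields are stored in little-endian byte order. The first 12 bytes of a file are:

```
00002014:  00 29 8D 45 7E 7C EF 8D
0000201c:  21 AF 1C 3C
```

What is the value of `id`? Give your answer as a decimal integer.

`id` follows `sample_rate` (4 bytes), so it starts at byte offset 4 and occupies 2 bytes.
Bytes at offsets 4..5: 7E 7C.
In little-endian order the low byte comes first in memory.
Reassemble most-significant byte first: 7C 7E → 0x7C7E.
0x7C7E = 31870.

31870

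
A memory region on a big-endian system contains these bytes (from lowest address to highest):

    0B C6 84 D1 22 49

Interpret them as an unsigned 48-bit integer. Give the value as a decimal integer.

Big-endian: lowest address holds the most-significant byte.
The bytes are already most-significant first: 0x0BC684D12249.
0x0BC684D12249 = 12947259728457.

12947259728457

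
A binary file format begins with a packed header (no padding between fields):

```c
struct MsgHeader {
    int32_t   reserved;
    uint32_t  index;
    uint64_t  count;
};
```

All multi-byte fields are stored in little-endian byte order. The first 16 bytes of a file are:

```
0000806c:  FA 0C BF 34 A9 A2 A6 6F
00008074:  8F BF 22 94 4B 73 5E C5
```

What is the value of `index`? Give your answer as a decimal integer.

`index` follows `reserved` (4 bytes), so it starts at byte offset 4 and occupies 4 bytes.
Bytes at offsets 4..7: A9 A2 A6 6F.
In little-endian order the low byte comes first in memory.
Reassemble most-significant byte first: 6F A6 A2 A9 → 0x6FA6A2A9.
0x6FA6A2A9 = 1873191593.

1873191593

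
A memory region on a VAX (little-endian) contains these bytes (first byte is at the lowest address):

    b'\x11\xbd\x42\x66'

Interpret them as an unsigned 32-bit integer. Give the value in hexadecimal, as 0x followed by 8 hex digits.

0x6642BD11

In little-endian order the low byte comes first in memory.
Reassemble most-significant byte first: 66 42 BD 11 → 0x6642BD11.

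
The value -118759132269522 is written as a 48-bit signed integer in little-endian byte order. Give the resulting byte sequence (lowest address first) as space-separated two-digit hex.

2E 74 1B 3C FD 93

Two's complement of -118759132269522 in 48 bits: 118759132269522 = 0x6C02C3E48BD2; invert → 0x93FD3C1B742D; add 1 → 0x93FD3C1B742E.
Split into bytes (most-significant first): 93 FD 3C 1B 74 2E.
In little-endian order the low byte comes first in memory.
So at ascending addresses the bytes are 2E 74 1B 3C FD 93.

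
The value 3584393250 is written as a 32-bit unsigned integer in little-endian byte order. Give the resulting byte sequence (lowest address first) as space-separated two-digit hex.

22 80 A5 D5

3584393250 in hexadecimal, padded to 32 bits, is 0xD5A58022.
Split into bytes (most-significant first): D5 A5 80 22.
Little-endian stores the least-significant byte at the lowest address.
So at ascending addresses the bytes are 22 80 A5 D5.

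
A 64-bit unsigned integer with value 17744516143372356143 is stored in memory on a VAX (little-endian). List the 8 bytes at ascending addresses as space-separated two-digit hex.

2F CA E4 FC 6A 2F 41 F6

17744516143372356143 in hexadecimal, padded to 64 bits, is 0xF6412F6AFCE4CA2F.
Split into bytes (most-significant first): F6 41 2F 6A FC E4 CA 2F.
Little-endian stores the least-significant byte at the lowest address.
So at ascending addresses the bytes are 2F CA E4 FC 6A 2F 41 F6.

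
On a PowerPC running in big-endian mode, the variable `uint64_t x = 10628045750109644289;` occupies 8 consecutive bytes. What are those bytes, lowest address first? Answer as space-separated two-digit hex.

93 7E 67 4C C7 E2 A6 01

10628045750109644289 in hexadecimal, padded to 64 bits, is 0x937E674CC7E2A601.
Split into bytes (most-significant first): 93 7E 67 4C C7 E2 A6 01.
Big-endian: lowest address holds the most-significant byte.
So the memory order matches the most-significant-first order: 93 7E 67 4C C7 E2 A6 01.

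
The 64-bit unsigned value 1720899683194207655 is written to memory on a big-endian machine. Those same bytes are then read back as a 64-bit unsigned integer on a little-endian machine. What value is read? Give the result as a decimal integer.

1720899683194207655 in 64-bit hexadecimal is 0x17E1DD24E6DF7DA7.
Stored big-endian, the bytes at ascending addresses are 17 E1 DD 24 E6 DF 7D A7.
Read back as little-endian, the first byte is least significant, giving 0xA77DDFE624DDE117.
0xA77DDFE624DDE117 = 12069048755976790295.

12069048755976790295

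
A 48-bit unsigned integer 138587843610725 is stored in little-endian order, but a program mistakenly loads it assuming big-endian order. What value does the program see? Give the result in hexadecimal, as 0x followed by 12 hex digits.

0x6548307F0B7E

138587843610725 in 48-bit hexadecimal is 0x7E0B7F304865.
Stored little-endian, the bytes at ascending addresses are 65 48 30 7F 0B 7E.
Read back as big-endian, the last byte is least significant, giving 0x6548307F0B7E.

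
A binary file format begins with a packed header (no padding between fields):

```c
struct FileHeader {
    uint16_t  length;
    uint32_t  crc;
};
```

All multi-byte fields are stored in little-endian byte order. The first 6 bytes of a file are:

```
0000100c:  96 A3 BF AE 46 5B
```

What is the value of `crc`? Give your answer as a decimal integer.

`crc` follows `length` (2 bytes), so it starts at byte offset 2 and occupies 4 bytes.
Bytes at offsets 2..5: BF AE 46 5B.
In little-endian order the low byte comes first in memory.
Reassemble most-significant byte first: 5B 46 AE BF → 0x5B46AEBF.
0x5B46AEBF = 1531358911.

1531358911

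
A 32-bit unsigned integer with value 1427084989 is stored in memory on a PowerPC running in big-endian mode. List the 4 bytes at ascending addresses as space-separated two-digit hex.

55 0F 96 BD

1427084989 in hexadecimal, padded to 32 bits, is 0x550F96BD.
Split into bytes (most-significant first): 55 0F 96 BD.
Big-endian stores the most-significant byte at the lowest address.
So the memory order matches the most-significant-first order: 55 0F 96 BD.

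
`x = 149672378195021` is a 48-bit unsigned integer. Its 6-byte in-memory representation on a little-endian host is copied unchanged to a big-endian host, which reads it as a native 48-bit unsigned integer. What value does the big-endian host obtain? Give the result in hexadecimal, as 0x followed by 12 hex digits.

0x4D5CEF502088

149672378195021 in 48-bit hexadecimal is 0x882050EF5C4D.
Stored little-endian, the bytes at ascending addresses are 4D 5C EF 50 20 88.
Read back as big-endian, the last byte is least significant, giving 0x4D5CEF502088.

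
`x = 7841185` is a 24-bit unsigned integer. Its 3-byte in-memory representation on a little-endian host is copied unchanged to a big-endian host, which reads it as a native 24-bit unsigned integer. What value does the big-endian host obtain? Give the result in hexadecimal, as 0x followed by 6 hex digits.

7841185 in 24-bit hexadecimal is 0x77A5A1.
Stored little-endian, the bytes at ascending addresses are A1 A5 77.
Read back as big-endian, the last byte is least significant, giving 0xA1A577.

0xA1A577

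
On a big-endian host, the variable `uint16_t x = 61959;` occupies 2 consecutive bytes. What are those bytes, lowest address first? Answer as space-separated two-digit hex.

F2 07

61959 in hexadecimal, padded to 16 bits, is 0xF207.
Split into bytes (most-significant first): F2 07.
Big-endian: lowest address holds the most-significant byte.
So the memory order matches the most-significant-first order: F2 07.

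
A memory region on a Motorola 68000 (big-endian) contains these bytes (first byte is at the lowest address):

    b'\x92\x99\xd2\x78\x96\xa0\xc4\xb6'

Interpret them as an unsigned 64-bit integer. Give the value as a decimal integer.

10563705816339236022

Big-endian: lowest address holds the most-significant byte.
The bytes are already most-significant first: 0x9299D27896A0C4B6.
0x9299D27896A0C4B6 = 10563705816339236022.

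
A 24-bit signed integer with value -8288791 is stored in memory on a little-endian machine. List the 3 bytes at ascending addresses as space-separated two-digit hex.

Two's complement of -8288791 in 24 bits: 8288791 = 0x7E7A17; invert → 0x8185E8; add 1 → 0x8185E9.
Split into bytes (most-significant first): 81 85 E9.
In little-endian order the low byte comes first in memory.
So at ascending addresses the bytes are E9 85 81.

E9 85 81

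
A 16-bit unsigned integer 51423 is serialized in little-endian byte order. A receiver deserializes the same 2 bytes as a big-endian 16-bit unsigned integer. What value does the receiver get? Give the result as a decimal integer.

51423 in 16-bit hexadecimal is 0xC8DF.
Stored little-endian, the bytes at ascending addresses are DF C8.
Read back as big-endian, the last byte is least significant, giving 0xDFC8.
0xDFC8 = 57288.

57288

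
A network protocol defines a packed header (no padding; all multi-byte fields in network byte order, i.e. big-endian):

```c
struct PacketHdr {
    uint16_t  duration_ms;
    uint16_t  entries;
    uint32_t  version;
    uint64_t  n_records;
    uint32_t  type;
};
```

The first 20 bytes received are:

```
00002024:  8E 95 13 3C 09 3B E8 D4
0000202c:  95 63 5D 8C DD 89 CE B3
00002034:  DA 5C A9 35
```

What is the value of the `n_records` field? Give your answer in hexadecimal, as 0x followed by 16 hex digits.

0x95635D8CDD89CEB3

`n_records` follows `duration_ms` (2 B), `entries` (2 B), `version` (4 B), so it starts at offset 2 + 2 + 4 = 8 and occupies 8 bytes.
Bytes at offsets 8..15: 95 63 5D 8C DD 89 CE B3.
Big-endian: lowest address holds the most-significant byte.
The bytes are already most-significant first: 0x95635D8CDD89CEB3.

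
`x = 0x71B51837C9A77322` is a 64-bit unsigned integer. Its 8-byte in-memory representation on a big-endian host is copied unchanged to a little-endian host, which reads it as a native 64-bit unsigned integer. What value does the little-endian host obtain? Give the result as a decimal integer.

Stored big-endian, the bytes at ascending addresses are 71 B5 18 37 C9 A7 73 22.
Read back as little-endian, the first byte is least significant, giving 0x2273A7C93718B571.
0x2273A7C93718B571 = 2482512302265906545.

2482512302265906545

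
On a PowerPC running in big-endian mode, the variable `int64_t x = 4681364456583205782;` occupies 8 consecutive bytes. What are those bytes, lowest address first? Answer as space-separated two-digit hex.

4681364456583205782 in hexadecimal, padded to 64 bits, is 0x40F78C2B9AC81396.
Split into bytes (most-significant first): 40 F7 8C 2B 9A C8 13 96.
In big-endian order the high byte comes first in memory.
So the memory order matches the most-significant-first order: 40 F7 8C 2B 9A C8 13 96.

40 F7 8C 2B 9A C8 13 96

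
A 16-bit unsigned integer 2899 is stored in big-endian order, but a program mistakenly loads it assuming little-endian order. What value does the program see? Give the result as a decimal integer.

2899 in 16-bit hexadecimal is 0x0B53.
Stored big-endian, the bytes at ascending addresses are 0B 53.
Read back as little-endian, the first byte is least significant, giving 0x530B.
0x530B = 21259.

21259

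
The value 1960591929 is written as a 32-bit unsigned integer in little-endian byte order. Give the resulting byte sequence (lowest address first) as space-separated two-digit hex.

39 42 DC 74

1960591929 in hexadecimal, padded to 32 bits, is 0x74DC4239.
Split into bytes (most-significant first): 74 DC 42 39.
Little-endian: lowest address holds the least-significant byte.
So at ascending addresses the bytes are 39 42 DC 74.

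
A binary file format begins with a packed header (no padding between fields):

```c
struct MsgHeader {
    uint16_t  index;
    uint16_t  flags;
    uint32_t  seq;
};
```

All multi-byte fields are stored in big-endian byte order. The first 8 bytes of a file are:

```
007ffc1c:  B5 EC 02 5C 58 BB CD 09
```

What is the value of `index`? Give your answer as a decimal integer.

46572

`index` is the first field, at byte offset 0, occupying 2 bytes.
Bytes at offsets 0..1: B5 EC.
Big-endian stores the most-significant byte at the lowest address.
The bytes are already most-significant first: 0xB5EC.
0xB5EC = 46572.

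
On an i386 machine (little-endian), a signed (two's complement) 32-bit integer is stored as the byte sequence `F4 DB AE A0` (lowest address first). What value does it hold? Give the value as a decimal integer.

-1599153164

Little-endian: lowest address holds the least-significant byte.
Reassemble most-significant byte first: A0 AE DB F4 → 0xA0AEDBF4.
Top bit is set, so as a signed 32-bit value this is 0xA0AEDBF4 − 2^32 = -1599153164.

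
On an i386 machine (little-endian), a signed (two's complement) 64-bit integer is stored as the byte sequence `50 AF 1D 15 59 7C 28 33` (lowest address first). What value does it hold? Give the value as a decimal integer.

3686333017050951504

Little-endian stores the least-significant byte at the lowest address.
Reassemble most-significant byte first: 33 28 7C 59 15 1D AF 50 → 0x33287C59151DAF50.
0x33287C59151DAF50 = 3686333017050951504.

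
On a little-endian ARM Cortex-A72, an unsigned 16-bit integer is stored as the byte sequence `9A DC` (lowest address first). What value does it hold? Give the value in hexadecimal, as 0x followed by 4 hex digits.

0xDC9A

In little-endian order the low byte comes first in memory.
Reassemble most-significant byte first: DC 9A → 0xDC9A.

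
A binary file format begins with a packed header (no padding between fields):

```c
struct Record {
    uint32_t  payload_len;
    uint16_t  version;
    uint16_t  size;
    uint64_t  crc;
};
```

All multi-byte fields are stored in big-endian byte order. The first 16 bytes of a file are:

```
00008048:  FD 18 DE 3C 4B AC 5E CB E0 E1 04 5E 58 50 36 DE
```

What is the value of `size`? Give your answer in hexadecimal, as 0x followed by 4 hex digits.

0x5ECB

`size` follows `payload_len` (4 B), `version` (2 B), so it starts at offset 4 + 2 = 6 and occupies 2 bytes.
Bytes at offsets 6..7: 5E CB.
Big-endian stores the most-significant byte at the lowest address.
The bytes are already most-significant first: 0x5ECB.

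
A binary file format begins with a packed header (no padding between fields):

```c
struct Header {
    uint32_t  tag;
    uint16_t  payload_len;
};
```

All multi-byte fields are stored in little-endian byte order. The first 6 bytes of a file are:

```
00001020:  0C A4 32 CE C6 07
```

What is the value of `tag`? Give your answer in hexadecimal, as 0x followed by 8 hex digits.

`tag` is the first field, at byte offset 0, occupying 4 bytes.
Bytes at offsets 0..3: 0C A4 32 CE.
In little-endian order the low byte comes first in memory.
Reassemble most-significant byte first: CE 32 A4 0C → 0xCE32A40C.

0xCE32A40C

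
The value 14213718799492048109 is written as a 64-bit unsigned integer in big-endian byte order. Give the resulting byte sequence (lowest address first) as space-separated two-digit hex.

C5 41 45 F0 CD 03 E4 ED

14213718799492048109 in hexadecimal, padded to 64 bits, is 0xC54145F0CD03E4ED.
Split into bytes (most-significant first): C5 41 45 F0 CD 03 E4 ED.
In big-endian order the high byte comes first in memory.
So the memory order matches the most-significant-first order: C5 41 45 F0 CD 03 E4 ED.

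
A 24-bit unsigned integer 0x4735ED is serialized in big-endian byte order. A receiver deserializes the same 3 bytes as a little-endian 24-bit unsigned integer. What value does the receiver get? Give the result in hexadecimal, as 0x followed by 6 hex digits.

Stored big-endian, the bytes at ascending addresses are 47 35 ED.
Read back as little-endian, the first byte is least significant, giving 0xED3547.

0xED3547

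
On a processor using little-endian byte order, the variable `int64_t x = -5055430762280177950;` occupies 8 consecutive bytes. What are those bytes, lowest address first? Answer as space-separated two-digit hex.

Two's complement of -5055430762280177950 in 64 bits: 5055430762280177950 = 0x46287F7E544AD11E; invert → 0xB9D78081ABB52EE1; add 1 → 0xB9D78081ABB52EE2.
Split into bytes (most-significant first): B9 D7 80 81 AB B5 2E E2.
Little-endian stores the least-significant byte at the lowest address.
So at ascending addresses the bytes are E2 2E B5 AB 81 80 D7 B9.

E2 2E B5 AB 81 80 D7 B9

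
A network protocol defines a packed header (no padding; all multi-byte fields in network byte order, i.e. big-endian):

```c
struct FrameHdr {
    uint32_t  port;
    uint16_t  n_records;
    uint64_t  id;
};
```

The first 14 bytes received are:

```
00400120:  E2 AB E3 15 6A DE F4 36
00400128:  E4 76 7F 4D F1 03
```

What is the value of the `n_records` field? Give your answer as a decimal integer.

27358

`n_records` follows `port` (4 bytes), so it starts at byte offset 4 and occupies 2 bytes.
Bytes at offsets 4..5: 6A DE.
Big-endian: lowest address holds the most-significant byte.
The bytes are already most-significant first: 0x6ADE.
0x6ADE = 27358.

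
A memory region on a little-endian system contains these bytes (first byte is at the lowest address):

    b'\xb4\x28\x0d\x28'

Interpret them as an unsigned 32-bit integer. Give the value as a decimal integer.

671951028

Little-endian stores the least-significant byte at the lowest address.
Reassemble most-significant byte first: 28 0D 28 B4 → 0x280D28B4.
0x280D28B4 = 671951028.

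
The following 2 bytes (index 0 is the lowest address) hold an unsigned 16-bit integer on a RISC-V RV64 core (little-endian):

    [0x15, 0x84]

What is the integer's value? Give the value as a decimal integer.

In little-endian order the low byte comes first in memory.
Reassemble most-significant byte first: 84 15 → 0x8415.
0x8415 = 33813.

33813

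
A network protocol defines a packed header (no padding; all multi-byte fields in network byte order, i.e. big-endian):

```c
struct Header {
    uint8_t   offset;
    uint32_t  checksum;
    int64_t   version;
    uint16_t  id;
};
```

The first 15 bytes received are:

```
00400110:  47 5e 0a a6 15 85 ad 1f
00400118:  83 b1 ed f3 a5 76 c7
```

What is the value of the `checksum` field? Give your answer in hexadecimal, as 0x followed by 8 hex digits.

0x5E0AA615

`checksum` follows `offset` (1 byte), so it starts at byte offset 1 and occupies 4 bytes.
Bytes at offsets 1..4: 5E 0A A6 15.
Big-endian stores the most-significant byte at the lowest address.
The bytes are already most-significant first: 0x5E0AA615.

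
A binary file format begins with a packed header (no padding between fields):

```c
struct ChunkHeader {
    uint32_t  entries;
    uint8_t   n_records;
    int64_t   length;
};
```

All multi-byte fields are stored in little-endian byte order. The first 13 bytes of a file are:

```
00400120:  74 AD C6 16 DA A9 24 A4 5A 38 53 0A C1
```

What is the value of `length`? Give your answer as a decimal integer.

`length` follows `entries` (4 B), `n_records` (1 B), so it starts at offset 4 + 1 = 5 and occupies 8 bytes.
Bytes at offsets 5..12: A9 24 A4 5A 38 53 0A C1.
Little-endian: lowest address holds the least-significant byte.
Reassemble most-significant byte first: C1 0A 53 38 5A A4 24 A9 → 0xC10A53385AA424A9.
Top bit is set, so as a signed 64-bit value this is 0xC10A53385AA424A9 − 2^64 = -4536722173118372695.

-4536722173118372695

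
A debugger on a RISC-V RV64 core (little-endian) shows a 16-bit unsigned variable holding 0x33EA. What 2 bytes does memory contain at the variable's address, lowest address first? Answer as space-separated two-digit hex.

Split into bytes (most-significant first): 33 EA.
In little-endian order the low byte comes first in memory.
So at ascending addresses the bytes are EA 33.

EA 33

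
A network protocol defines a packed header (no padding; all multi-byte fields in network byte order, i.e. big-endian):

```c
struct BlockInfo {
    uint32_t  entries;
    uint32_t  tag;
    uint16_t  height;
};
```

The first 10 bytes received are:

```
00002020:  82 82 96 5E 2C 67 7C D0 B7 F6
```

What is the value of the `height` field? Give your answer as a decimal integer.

47094

`height` follows `entries` (4 B), `tag` (4 B), so it starts at offset 4 + 4 = 8 and occupies 2 bytes.
Bytes at offsets 8..9: B7 F6.
Big-endian stores the most-significant byte at the lowest address.
The bytes are already most-significant first: 0xB7F6.
0xB7F6 = 47094.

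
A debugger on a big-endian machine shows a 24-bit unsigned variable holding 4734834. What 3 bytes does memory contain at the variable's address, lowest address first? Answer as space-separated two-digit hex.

4734834 in hexadecimal, padded to 24 bits, is 0x483F72.
Split into bytes (most-significant first): 48 3F 72.
In big-endian order the high byte comes first in memory.
So the memory order matches the most-significant-first order: 48 3F 72.

48 3F 72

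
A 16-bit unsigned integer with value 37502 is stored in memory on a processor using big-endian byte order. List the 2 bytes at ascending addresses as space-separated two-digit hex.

37502 in hexadecimal, padded to 16 bits, is 0x927E.
Split into bytes (most-significant first): 92 7E.
Big-endian stores the most-significant byte at the lowest address.
So the memory order matches the most-significant-first order: 92 7E.

92 7E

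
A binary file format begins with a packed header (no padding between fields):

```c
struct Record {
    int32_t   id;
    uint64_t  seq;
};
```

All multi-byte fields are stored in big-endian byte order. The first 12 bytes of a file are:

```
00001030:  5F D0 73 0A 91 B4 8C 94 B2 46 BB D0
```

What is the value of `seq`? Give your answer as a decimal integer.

10499171201581497296

`seq` follows `id` (4 bytes), so it starts at byte offset 4 and occupies 8 bytes.
Bytes at offsets 4..11: 91 B4 8C 94 B2 46 BB D0.
In big-endian order the high byte comes first in memory.
The bytes are already most-significant first: 0x91B48C94B246BBD0.
0x91B48C94B246BBD0 = 10499171201581497296.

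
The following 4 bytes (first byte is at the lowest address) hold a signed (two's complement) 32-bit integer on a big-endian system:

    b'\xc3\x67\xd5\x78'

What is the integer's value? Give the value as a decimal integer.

Big-endian stores the most-significant byte at the lowest address.
The bytes are already most-significant first: 0xC367D578.
Top bit is set, so as a signed 32-bit value this is 0xC367D578 − 2^32 = -1016605320.

-1016605320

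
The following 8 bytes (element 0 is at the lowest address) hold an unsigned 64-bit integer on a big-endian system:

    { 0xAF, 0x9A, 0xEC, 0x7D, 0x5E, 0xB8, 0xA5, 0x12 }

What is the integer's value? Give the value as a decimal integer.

Big-endian: lowest address holds the most-significant byte.
The bytes are already most-significant first: 0xAF9AEC7D5EB8A512.
0xAF9AEC7D5EB8A512 = 12653686126255056146.

12653686126255056146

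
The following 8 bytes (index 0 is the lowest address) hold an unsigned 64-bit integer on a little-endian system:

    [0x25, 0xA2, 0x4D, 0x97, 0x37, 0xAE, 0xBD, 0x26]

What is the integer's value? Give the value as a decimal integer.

In little-endian order the low byte comes first in memory.
Reassemble most-significant byte first: 26 BD AE 37 97 4D A2 25 → 0x26BDAE37974DA225.
0x26BDAE37974DA225 = 2791578897824457253.

2791578897824457253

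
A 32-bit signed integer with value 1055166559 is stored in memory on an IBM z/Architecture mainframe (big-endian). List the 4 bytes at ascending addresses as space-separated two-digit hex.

1055166559 in hexadecimal, padded to 32 bits, is 0x3EE4905F.
Split into bytes (most-significant first): 3E E4 90 5F.
Big-endian stores the most-significant byte at the lowest address.
So the memory order matches the most-significant-first order: 3E E4 90 5F.

3E E4 90 5F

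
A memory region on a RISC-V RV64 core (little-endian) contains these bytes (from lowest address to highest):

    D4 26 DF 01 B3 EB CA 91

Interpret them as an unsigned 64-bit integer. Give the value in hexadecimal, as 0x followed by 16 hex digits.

0x91CAEBB301DF26D4

In little-endian order the low byte comes first in memory.
Reassemble most-significant byte first: 91 CA EB B3 01 DF 26 D4 → 0x91CAEBB301DF26D4.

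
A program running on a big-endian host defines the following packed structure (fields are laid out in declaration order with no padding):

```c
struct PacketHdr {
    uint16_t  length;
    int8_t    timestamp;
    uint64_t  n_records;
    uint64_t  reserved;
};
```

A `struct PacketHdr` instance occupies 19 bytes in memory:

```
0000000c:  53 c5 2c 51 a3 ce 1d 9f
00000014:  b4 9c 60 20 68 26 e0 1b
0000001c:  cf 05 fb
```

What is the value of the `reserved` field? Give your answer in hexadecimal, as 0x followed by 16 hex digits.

`reserved` follows `length` (2 B), `timestamp` (1 B), `n_records` (8 B), so it starts at offset 2 + 1 + 8 = 11 and occupies 8 bytes.
Bytes at offsets 11..18: 20 68 26 E0 1B CF 05 FB.
Big-endian: lowest address holds the most-significant byte.
The bytes are already most-significant first: 0x206826E01BCF05FB.

0x206826E01BCF05FB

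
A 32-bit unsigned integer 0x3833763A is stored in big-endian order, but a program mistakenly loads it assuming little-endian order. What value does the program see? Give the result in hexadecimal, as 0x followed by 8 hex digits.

0x3A763338

Stored big-endian, the bytes at ascending addresses are 38 33 76 3A.
Read back as little-endian, the first byte is least significant, giving 0x3A763338.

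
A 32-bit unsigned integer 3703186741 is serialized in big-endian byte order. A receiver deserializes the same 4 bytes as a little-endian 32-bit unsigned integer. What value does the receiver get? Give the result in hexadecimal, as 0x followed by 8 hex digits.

3703186741 in 32-bit hexadecimal is 0xDCBA2535.
Stored big-endian, the bytes at ascending addresses are DC BA 25 35.
Read back as little-endian, the first byte is least significant, giving 0x3525BADC.

0x3525BADC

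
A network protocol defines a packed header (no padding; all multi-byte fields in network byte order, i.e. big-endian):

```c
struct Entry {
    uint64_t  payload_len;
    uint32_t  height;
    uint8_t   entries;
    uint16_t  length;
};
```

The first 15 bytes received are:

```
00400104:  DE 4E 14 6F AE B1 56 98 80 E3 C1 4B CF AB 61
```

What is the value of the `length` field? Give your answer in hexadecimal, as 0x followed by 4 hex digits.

`length` follows `payload_len` (8 B), `height` (4 B), `entries` (1 B), so it starts at offset 8 + 4 + 1 = 13 and occupies 2 bytes.
Bytes at offsets 13..14: AB 61.
Big-endian stores the most-significant byte at the lowest address.
The bytes are already most-significant first: 0xAB61.

0xAB61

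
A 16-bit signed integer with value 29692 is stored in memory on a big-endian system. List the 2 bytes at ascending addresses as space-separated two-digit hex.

29692 in hexadecimal, padded to 16 bits, is 0x73FC.
Split into bytes (most-significant first): 73 FC.
In big-endian order the high byte comes first in memory.
So the memory order matches the most-significant-first order: 73 FC.

73 FC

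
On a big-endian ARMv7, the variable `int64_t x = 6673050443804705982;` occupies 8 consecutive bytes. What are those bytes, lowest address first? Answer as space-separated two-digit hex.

5C 9B 70 05 F7 3E 04 BE

6673050443804705982 in hexadecimal, padded to 64 bits, is 0x5C9B7005F73E04BE.
Split into bytes (most-significant first): 5C 9B 70 05 F7 3E 04 BE.
In big-endian order the high byte comes first in memory.
So the memory order matches the most-significant-first order: 5C 9B 70 05 F7 3E 04 BE.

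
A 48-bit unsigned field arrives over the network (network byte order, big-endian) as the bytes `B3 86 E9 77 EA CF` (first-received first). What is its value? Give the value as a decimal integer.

197392023939791

Big-endian stores the most-significant byte at the lowest address.
The bytes are already most-significant first: 0xB386E977EACF.
0xB386E977EACF = 197392023939791.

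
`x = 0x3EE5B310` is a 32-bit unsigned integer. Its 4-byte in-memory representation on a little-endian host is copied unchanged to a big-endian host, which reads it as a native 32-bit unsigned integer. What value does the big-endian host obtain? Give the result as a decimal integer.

280225086

Stored little-endian, the bytes at ascending addresses are 10 B3 E5 3E.
Read back as big-endian, the last byte is least significant, giving 0x10B3E53E.
0x10B3E53E = 280225086.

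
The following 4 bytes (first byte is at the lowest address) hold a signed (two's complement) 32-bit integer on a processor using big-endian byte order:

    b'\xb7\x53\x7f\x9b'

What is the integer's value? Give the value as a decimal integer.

In big-endian order the high byte comes first in memory.
The bytes are already most-significant first: 0xB7537F9B.
Top bit is set, so as a signed 32-bit value this is 0xB7537F9B − 2^32 = -1219264613.

-1219264613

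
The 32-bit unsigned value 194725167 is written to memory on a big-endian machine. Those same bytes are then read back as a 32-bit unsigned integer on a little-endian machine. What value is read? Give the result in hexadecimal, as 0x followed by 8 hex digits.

194725167 in 32-bit hexadecimal is 0x0B9B452F.
Stored big-endian, the bytes at ascending addresses are 0B 9B 45 2F.
Read back as little-endian, the first byte is least significant, giving 0x2F459B0B.

0x2F459B0B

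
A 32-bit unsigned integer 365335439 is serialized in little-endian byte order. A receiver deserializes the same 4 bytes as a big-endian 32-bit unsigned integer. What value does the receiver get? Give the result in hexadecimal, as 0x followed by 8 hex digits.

0x8F93C615

365335439 in 32-bit hexadecimal is 0x15C6938F.
Stored little-endian, the bytes at ascending addresses are 8F 93 C6 15.
Read back as big-endian, the last byte is least significant, giving 0x8F93C615.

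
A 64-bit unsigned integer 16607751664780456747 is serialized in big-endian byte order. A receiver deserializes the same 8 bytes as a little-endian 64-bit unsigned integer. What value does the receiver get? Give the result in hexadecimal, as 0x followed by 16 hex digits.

0x2B3324C125967AE6

16607751664780456747 in 64-bit hexadecimal is 0xE67A9625C124332B.
Stored big-endian, the bytes at ascending addresses are E6 7A 96 25 C1 24 33 2B.
Read back as little-endian, the first byte is least significant, giving 0x2B3324C125967AE6.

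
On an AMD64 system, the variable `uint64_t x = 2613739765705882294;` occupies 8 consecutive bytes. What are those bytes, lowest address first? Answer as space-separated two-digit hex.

B6 3A 36 FE 77 DE 45 24

2613739765705882294 in hexadecimal, padded to 64 bits, is 0x2445DE77FE363AB6.
Split into bytes (most-significant first): 24 45 DE 77 FE 36 3A B6.
Little-endian stores the least-significant byte at the lowest address.
So at ascending addresses the bytes are B6 3A 36 FE 77 DE 45 24.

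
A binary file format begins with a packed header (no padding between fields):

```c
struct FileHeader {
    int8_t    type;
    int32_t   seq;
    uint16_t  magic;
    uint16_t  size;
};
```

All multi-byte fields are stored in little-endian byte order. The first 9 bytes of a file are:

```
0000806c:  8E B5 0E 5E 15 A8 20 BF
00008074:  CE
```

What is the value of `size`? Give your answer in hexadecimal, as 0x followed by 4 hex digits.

`size` follows `type` (1 B), `seq` (4 B), `magic` (2 B), so it starts at offset 1 + 4 + 2 = 7 and occupies 2 bytes.
Bytes at offsets 7..8: BF CE.
Little-endian stores the least-significant byte at the lowest address.
Reassemble most-significant byte first: CE BF → 0xCEBF.

0xCEBF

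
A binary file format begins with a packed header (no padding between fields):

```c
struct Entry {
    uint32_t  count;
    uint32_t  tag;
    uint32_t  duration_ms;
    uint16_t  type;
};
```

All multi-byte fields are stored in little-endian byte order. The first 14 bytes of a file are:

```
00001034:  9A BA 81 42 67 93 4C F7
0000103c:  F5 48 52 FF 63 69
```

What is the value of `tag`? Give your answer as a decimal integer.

4148990823

`tag` follows `count` (4 bytes), so it starts at byte offset 4 and occupies 4 bytes.
Bytes at offsets 4..7: 67 93 4C F7.
Little-endian stores the least-significant byte at the lowest address.
Reassemble most-significant byte first: F7 4C 93 67 → 0xF74C9367.
0xF74C9367 = 4148990823.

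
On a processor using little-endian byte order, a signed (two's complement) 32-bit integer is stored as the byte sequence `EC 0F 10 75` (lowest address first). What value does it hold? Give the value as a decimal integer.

1963986924

In little-endian order the low byte comes first in memory.
Reassemble most-significant byte first: 75 10 0F EC → 0x75100FEC.
0x75100FEC = 1963986924.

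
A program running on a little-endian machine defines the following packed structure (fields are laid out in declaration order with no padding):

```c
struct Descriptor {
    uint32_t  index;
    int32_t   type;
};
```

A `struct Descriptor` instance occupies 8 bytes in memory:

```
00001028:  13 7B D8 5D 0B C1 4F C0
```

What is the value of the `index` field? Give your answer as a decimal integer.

`index` is the first field, at byte offset 0, occupying 4 bytes.
Bytes at offsets 0..3: 13 7B D8 5D.
In little-endian order the low byte comes first in memory.
Reassemble most-significant byte first: 5D D8 7B 13 → 0x5DD87B13.
0x5DD87B13 = 1574468371.

1574468371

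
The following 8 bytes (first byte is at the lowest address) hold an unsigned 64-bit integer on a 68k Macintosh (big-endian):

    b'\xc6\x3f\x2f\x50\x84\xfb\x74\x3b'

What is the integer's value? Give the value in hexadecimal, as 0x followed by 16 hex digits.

Big-endian: lowest address holds the most-significant byte.
The bytes are already most-significant first: 0xC63F2F5084FB743B.

0xC63F2F5084FB743B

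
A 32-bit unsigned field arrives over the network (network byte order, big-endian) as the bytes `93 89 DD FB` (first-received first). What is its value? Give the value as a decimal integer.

Big-endian stores the most-significant byte at the lowest address.
The bytes are already most-significant first: 0x9389DDFB.
0x9389DDFB = 2475286011.

2475286011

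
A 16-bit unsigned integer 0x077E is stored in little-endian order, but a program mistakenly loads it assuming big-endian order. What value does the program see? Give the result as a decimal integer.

32263

Stored little-endian, the bytes at ascending addresses are 7E 07.
Read back as big-endian, the last byte is least significant, giving 0x7E07.
0x7E07 = 32263.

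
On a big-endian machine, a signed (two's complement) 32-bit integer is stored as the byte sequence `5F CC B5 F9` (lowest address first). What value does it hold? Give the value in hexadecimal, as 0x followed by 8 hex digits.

Big-endian: lowest address holds the most-significant byte.
The bytes are already most-significant first: 0x5FCCB5F9.

0x5FCCB5F9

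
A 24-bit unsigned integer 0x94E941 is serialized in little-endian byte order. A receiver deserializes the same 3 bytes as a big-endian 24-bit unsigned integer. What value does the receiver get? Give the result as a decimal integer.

4319636

Stored little-endian, the bytes at ascending addresses are 41 E9 94.
Read back as big-endian, the last byte is least significant, giving 0x41E994.
0x41E994 = 4319636.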